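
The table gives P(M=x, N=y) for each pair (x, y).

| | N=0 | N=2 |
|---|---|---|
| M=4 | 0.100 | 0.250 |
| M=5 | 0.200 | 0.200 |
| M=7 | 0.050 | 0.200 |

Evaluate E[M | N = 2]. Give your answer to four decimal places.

P(N = 2) = 0.650.
Σ M·P over the event = 4·(0.250) + 5·(0.200) + 7·(0.200) = 3.400.
E[M | N = 2] = (3.400) / (0.650) = 5.2308.

5.2308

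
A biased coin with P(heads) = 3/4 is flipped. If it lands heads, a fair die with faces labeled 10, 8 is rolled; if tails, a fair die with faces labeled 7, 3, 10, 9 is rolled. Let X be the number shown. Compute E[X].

137/16

E[X | heads] = (10+8)/2 = 9.
E[X | tails] = (7+3+10+9)/4 = 29/4.
E[X] = (3/4)·(9) + (1/4)·(29/4) = 137/16.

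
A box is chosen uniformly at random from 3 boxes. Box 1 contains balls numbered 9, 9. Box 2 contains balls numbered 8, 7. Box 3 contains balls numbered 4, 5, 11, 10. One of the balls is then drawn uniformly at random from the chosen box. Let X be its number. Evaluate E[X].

E[X | box 1] = (9+9)/2 = 9.
E[X | box 2] = (8+7)/2 = 15/2.
E[X | box 3] = (4+5+11+10)/4 = 15/2.
E[X] = (1/3)·(9) + (1/3)·(15/2) + (1/3)·(15/2) = 8.

8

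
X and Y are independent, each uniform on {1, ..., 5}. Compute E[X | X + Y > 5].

P(X + Y > 5) = 3/5.
Summing X·P(x,y) over outcomes with X + Y > 5 gives 11/5.
E[X | X + Y > 5] = (11/5) / (3/5) = 11/3.

11/3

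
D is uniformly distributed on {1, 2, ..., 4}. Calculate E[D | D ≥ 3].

7/2

Given D ≥ 3, D is equally likely to be any of {3, 4}.
E[D | D ≥ 3] = (3 + 4) / 2 = 7/2.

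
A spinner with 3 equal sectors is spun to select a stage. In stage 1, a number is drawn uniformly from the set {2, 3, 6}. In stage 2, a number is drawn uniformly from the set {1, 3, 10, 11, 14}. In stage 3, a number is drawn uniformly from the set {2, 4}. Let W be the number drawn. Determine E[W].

E[W | stage 1] = (2+3+6)/3 = 11/3.
E[W | stage 2] = (1+3+10+11+14)/5 = 39/5.
E[W | stage 3] = (2+4)/2 = 3.
By the law of total expectation,
E[W] = (1/3)·(11/3) + (1/3)·(39/5) + (1/3)·(3) = 217/45.

217/45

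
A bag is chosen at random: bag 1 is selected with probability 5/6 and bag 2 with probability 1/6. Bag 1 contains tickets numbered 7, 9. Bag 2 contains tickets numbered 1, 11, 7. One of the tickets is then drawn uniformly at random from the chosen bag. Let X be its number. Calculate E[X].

139/18

E[X | bag 1] = (7+9)/2 = 8.
E[X | bag 2] = (1+11+7)/3 = 19/3.
E[X] = (5/6)·(8) + (1/6)·(19/3) = 139/18.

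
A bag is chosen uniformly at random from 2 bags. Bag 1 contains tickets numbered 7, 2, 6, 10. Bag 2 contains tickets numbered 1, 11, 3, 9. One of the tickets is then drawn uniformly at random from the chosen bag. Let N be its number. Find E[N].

E[N | bag 1] = (7+2+6+10)/4 = 25/4.
E[N | bag 2] = (1+11+3+9)/4 = 6.
By the law of total expectation,
E[N] = (1/2)·(25/4) + (1/2)·(6) = 49/8.

49/8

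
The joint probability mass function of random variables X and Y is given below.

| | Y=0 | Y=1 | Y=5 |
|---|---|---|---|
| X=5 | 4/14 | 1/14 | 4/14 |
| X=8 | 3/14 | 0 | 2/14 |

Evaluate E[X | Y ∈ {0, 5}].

P(Y ∈ {0, 5}) = 13/14.
Summing X·P(X=x,Y=y) over the conditioning event gives 40/7.
E[X | Y ∈ {0, 5}] = (40/7) / (13/14) = 80/13.

80/13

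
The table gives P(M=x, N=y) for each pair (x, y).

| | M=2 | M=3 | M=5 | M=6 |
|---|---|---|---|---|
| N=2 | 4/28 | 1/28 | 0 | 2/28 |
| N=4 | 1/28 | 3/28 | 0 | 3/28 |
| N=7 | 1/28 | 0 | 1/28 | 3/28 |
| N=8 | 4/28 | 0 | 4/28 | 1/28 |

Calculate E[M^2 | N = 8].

P(N = 8) = 9/28.
Σ M^2·P over the event = 4·(4/28) + 25·(4/28) + 36·(1/28) = 38/7.
E[M^2 | N = 8] = (38/7) / (9/28) = 152/9.

152/9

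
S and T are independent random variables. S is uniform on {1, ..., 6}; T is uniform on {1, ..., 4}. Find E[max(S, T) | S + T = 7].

19/4

Outcomes with S + T = 7: (3,4), (4,3), (5,2), (6,1), each with probability 1/24.
E[max(S, T) | S + T = 7] = (4 + 4 + 5 + 6) / 4 = 19/4.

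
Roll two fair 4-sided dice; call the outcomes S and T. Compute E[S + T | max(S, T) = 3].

24/5

Outcomes with max(S, T) = 3: (1,3), (2,3), (3,1), (3,2), (3,3), each with probability 1/16.
E[S + T | max(S, T) = 3] = (4 + 5 + 4 + 5 + 6) / 5 = 24/5.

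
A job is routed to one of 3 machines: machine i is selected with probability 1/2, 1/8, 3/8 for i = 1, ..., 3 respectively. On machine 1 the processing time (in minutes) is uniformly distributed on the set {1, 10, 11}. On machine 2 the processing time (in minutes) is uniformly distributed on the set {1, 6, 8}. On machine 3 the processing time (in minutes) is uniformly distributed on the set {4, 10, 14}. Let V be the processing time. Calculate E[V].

E[V | machine 1] = (1+10+11)/3 = 22/3.
E[V | machine 2] = (1+6+8)/3 = 5.
E[V | machine 3] = (4+10+14)/3 = 28/3.
E[V] = (1/2)·(22/3) + (1/8)·(5) + (3/8)·(28/3) = 187/24.

187/24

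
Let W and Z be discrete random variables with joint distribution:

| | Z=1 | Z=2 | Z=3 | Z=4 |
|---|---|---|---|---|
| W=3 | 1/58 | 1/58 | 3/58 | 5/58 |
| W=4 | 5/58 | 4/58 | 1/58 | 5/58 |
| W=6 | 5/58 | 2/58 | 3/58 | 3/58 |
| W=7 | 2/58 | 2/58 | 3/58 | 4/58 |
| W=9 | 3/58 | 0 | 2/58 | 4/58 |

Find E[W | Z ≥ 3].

P(Z ≥ 3) = 33/58.
Summing W·P(W=x,Z=y) over the conditioning event gives 187/58.
E[W | Z ≥ 3] = (187/58) / (33/58) = 17/3.

17/3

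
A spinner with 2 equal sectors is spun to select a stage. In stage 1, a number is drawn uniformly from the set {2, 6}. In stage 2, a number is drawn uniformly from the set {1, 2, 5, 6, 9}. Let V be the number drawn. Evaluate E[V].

E[V | stage 1] = (2+6)/2 = 4.
E[V | stage 2] = (1+2+5+6+9)/5 = 23/5.
By the law of total expectation,
E[V] = (1/2)·(4) + (1/2)·(23/5) = 43/10.

43/10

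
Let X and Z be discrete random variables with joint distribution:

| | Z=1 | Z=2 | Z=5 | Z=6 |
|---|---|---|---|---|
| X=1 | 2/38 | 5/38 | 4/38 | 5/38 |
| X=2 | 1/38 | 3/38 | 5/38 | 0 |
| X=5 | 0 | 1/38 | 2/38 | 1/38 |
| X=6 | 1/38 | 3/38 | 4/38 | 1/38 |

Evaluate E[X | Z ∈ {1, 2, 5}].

P(Z ∈ {1, 2, 5}) = 31/38.
Summing X·P(X=x,Z=y) over the conditioning event gives 46/19.
E[X | Z ∈ {1, 2, 5}] = (46/19) / (31/38) = 92/31.

92/31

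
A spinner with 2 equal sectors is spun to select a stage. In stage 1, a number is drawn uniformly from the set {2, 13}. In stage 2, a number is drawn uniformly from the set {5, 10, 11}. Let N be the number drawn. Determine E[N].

97/12

E[N | stage 1] = (2+13)/2 = 15/2.
E[N | stage 2] = (5+10+11)/3 = 26/3.
E[N] = (1/2)·(15/2) + (1/2)·(26/3) = 97/12.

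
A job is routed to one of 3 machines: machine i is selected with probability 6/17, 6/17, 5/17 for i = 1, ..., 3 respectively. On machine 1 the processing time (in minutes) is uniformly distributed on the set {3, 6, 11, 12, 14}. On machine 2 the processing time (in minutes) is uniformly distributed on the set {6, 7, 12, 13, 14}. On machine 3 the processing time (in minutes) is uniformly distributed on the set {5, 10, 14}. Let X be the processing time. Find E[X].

2489/255

E[X | machine 1] = (3+6+11+12+14)/5 = 46/5.
E[X | machine 2] = (6+7+12+13+14)/5 = 52/5.
E[X | machine 3] = (5+10+14)/3 = 29/3.
E[X] = (6/17)·(46/5) + (6/17)·(52/5) + (5/17)·(29/3) = 2489/255.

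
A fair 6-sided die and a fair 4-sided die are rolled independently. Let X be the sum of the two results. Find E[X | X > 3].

P(X > 3) = 7/8.
Σ over the event: 4·1/8 + 5·1/6 + 6·1/6 + 7·1/6 + 8·1/8 + 9·1/12 + 10·1/24 = 17/3.
E[X | X > 3] = (17/3) / (7/8) = 136/21.

136/21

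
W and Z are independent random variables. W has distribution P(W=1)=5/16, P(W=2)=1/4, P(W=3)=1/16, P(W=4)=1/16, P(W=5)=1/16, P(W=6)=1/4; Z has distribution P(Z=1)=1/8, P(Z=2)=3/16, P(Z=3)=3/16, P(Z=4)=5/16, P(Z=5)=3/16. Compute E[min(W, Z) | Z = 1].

1

P(Z = 1) = 1/8.
Summing min(W,Z)·P(x,y) over outcomes with Z = 1 gives 1/8.
E[min(W, Z) | Z = 1] = (1/8) / (1/8) = 1.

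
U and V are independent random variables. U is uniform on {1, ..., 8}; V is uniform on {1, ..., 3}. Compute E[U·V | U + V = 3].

2

P(U + V = 3) = 1/12.
Summing UV·P(x,y) over outcomes with U + V = 3 gives 1/6.
E[U·V | U + V = 3] = (1/6) / (1/12) = 2.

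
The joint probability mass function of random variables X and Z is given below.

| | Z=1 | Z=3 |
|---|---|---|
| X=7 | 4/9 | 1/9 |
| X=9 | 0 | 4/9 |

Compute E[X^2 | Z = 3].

P(Z = 3) = 5/9.
Summing X^2·P(X=x,Z=y) over the conditioning event gives 373/9.
E[X^2 | Z = 3] = (373/9) / (5/9) = 373/5.

373/5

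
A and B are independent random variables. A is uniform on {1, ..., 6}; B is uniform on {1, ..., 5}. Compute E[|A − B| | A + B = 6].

12/5

P(A + B = 6) = 1/6.
Summing |A−B|·P(x,y) over outcomes with A + B = 6 gives 2/5.
E[|A − B| | A + B = 6] = (2/5) / (1/6) = 12/5.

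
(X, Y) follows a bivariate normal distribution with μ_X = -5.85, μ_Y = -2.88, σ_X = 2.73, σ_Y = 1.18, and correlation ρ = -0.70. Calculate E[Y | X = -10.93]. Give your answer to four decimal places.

For a bivariate normal, E[Y | X=x] = μ_Y + ρ·(σ_Y/σ_X)·(x − μ_X).
E[Y | X=-10.93] = -2.88 + (-0.70)·(1.18/2.73)·(-10.93 − (-5.85)) = -2.88 + (-0.30256)·(-5.08) = -1.3430.

-1.3430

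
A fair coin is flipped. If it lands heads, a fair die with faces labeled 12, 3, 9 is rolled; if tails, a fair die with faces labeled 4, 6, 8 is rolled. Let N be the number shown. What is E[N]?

7

E[N | heads] = (12+3+9)/3 = 8.
E[N | tails] = (4+6+8)/3 = 6.
E[N] = (1/2)·(8) + (1/2)·(6) = 7.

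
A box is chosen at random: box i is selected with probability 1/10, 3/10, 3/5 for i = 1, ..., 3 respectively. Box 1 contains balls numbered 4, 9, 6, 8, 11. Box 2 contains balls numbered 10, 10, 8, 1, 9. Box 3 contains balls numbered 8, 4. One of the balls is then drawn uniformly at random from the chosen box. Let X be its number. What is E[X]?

E[X | box 1] = (4+9+6+8+11)/5 = 38/5.
E[X | box 2] = (10+10+8+1+9)/5 = 38/5.
E[X | box 3] = (8+4)/2 = 6.
E[X] = (1/10)·(38/5) + (3/10)·(38/5) + (3/5)·(6) = 166/25.

166/25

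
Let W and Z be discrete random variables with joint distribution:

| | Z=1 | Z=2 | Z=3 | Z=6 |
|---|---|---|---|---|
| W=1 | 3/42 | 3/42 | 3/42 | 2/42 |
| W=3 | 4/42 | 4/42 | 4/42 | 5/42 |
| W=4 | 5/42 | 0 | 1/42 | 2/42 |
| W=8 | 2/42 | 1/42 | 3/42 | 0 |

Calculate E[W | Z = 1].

P(Z = 1) = 1/3.
Σ W·P over the event = 1·(3/42) + 3·(4/42) + 4·(5/42) + 8·(2/42) = 17/14.
E[W | Z = 1] = (17/14) / (1/3) = 51/14.

51/14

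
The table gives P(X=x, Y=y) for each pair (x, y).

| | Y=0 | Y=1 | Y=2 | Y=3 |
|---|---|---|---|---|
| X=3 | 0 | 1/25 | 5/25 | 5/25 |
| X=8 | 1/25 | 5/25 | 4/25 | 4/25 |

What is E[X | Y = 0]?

8

P(Y = 0) = 1/25.
Σ X·P over the event = 8·(1/25) = 8/25.
E[X | Y = 0] = (8/25) / (1/25) = 8.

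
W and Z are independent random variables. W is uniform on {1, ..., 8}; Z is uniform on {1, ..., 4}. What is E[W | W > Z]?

62/11

P(W > Z) = 11/16.
Summing W·P(x,y) over outcomes with W > Z gives 31/8.
E[W | W > Z] = (31/8) / (11/16) = 62/11.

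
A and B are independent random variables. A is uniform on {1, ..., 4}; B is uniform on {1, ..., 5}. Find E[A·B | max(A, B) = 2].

8/3

P(max(A, B) = 2) = 3/20.
Summing AB·P(x,y) over outcomes with max(A, B) = 2 gives 2/5.
E[A·B | max(A, B) = 2] = (2/5) / (3/20) = 8/3.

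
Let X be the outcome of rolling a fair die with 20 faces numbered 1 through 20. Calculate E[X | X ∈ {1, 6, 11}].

6

P(X ∈ {1, 6, 11}) = 3/20.
Σ over the event: 1·1/20 + 6·1/20 + 11·1/20 = 9/10.
E[X | X ∈ {1, 6, 11}] = (9/10) / (3/20) = 6.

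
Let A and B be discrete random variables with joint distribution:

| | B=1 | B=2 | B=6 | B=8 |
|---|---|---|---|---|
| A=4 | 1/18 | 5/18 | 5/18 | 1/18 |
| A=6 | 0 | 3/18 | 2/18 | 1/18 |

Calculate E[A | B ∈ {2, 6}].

P(B ∈ {2, 6}) = 5/6.
Σ A·P over the event = 4·(5/18) + 4·(5/18) + 6·(3/18) + 6·(2/18) = 35/9.
E[A | B ∈ {2, 6}] = (35/9) / (5/6) = 14/3.

14/3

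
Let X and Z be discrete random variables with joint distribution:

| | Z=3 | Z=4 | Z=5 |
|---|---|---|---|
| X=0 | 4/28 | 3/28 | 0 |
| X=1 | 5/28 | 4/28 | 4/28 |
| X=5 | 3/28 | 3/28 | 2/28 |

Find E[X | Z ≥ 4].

33/16

P(Z ≥ 4) = 4/7.
Σ X·P over the event = 0·(3/28) + 1·(4/28) + 1·(4/28) + 5·(3/28) + 5·(2/28) = 33/28.
E[X | Z ≥ 4] = (33/28) / (4/7) = 33/16.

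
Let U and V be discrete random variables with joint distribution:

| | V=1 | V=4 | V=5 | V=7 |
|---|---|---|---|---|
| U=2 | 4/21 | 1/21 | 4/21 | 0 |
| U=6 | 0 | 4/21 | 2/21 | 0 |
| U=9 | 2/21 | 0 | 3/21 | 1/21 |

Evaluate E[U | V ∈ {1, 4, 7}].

61/12

P(V ∈ {1, 4, 7}) = 4/7.
Σ U·P over the event = 2·(4/21) + 2·(1/21) + 6·(4/21) + 9·(2/21) + 9·(1/21) = 61/21.
E[U | V ∈ {1, 4, 7}] = (61/21) / (4/7) = 61/12.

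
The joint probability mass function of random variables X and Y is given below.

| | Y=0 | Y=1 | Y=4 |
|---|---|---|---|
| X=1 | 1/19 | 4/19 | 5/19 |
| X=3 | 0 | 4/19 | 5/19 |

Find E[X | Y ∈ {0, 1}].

17/9

P(Y ∈ {0, 1}) = 9/19.
Σ X·P over the event = 1·(1/19) + 1·(4/19) + 3·(4/19) = 17/19.
E[X | Y ∈ {0, 1}] = (17/19) / (9/19) = 17/9.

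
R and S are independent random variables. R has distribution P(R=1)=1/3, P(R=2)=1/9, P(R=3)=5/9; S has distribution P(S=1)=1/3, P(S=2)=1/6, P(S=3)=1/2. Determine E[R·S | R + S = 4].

P(R + S = 4) = 10/27.
Summing RS·P(x,y) over outcomes with R + S = 4 gives 61/54.
E[R·S | R + S = 4] = (61/54) / (10/27) = 61/20.

61/20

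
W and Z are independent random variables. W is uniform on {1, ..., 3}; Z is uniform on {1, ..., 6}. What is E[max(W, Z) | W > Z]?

8/3

Outcomes with W > Z: (2,1), (3,1), (3,2), each with probability 1/18.
E[max(W, Z) | W > Z] = (2 + 3 + 3) / 3 = 8/3.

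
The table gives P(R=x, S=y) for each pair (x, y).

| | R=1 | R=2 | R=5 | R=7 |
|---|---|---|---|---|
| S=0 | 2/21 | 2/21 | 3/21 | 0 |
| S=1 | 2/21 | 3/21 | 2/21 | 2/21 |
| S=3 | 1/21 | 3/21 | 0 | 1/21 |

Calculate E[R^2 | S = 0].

85/7

P(S = 0) = 1/3.
Σ R^2·P over the event = 1·(2/21) + 4·(2/21) + 25·(3/21) = 85/21.
E[R^2 | S = 0] = (85/21) / (1/3) = 85/7.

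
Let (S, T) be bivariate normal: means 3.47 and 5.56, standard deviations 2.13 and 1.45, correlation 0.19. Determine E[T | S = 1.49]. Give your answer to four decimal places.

For a bivariate normal, E[T | S=x] = μ_T + ρ·(σ_T/σ_S)·(x − μ_S).
E[T | S=1.49] = 5.56 + (0.19)·(1.45/2.13)·(1.49 − (3.47)) = 5.56 + (0.12934)·(-1.98) = 5.3039.

5.3039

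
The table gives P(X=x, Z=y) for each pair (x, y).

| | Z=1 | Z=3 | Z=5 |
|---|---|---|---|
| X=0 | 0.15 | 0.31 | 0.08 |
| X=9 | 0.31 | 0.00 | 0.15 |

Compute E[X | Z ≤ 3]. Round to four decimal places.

3.6234

P(Z ≤ 3) = 0.77.
Σ X·P over the event = 0·(0.15) + 0·(0.31) + 9·(0.31) = 2.79.
E[X | Z ≤ 3] = (2.79) / (0.77) = 3.6234.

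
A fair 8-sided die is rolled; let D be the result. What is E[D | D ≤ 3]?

Given D ≤ 3, D is equally likely to be any of {1, 2, 3}.
E[D | D ≤ 3] = (1 + 2 + 3) / 3 = 2.

2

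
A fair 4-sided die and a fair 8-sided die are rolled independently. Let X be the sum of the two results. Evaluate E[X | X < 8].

46/9

P(X < 8) = 9/16.
Σ over the event: 2·1/32 + 3·1/16 + 4·3/32 + 5·1/8 + 6·1/8 + 7·1/8 = 23/8.
E[X | X < 8] = (23/8) / (9/16) = 46/9.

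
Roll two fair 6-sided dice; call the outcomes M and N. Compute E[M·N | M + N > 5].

P(M + N > 5) = 13/18.
Summing MN·P(x,y) over outcomes with M + N > 5 gives 203/18.
E[M·N | M + N > 5] = (203/18) / (13/18) = 203/13.

203/13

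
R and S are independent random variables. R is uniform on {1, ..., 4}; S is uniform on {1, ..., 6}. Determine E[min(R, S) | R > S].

5/3

P(R > S) = 1/4.
Summing min(R,S)·P(x,y) over outcomes with R > S gives 5/12.
E[min(R, S) | R > S] = (5/12) / (1/4) = 5/3.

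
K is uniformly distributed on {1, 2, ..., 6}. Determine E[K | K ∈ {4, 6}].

P(K ∈ {4, 6}) = 1/3.
Σ over the event: 4·1/6 + 6·1/6 = 5/3.
E[K | K ∈ {4, 6}] = (5/3) / (1/3) = 5.

5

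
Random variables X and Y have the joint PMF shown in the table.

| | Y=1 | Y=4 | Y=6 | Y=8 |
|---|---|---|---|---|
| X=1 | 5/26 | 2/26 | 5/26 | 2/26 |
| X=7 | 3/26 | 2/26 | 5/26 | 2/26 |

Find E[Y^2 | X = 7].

P(X = 7) = 6/13.
Σ Y^2·P over the event = 1·(3/26) + 16·(2/26) + 36·(5/26) + 64·(2/26) = 343/26.
E[Y^2 | X = 7] = (343/26) / (6/13) = 343/12.

343/12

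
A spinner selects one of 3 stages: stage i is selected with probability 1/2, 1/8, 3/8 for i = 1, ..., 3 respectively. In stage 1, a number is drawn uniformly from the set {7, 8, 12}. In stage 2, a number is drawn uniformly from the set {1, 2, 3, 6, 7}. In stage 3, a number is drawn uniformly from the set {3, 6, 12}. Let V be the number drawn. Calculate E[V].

E[V | stage 1] = (7+8+12)/3 = 9.
E[V | stage 2] = (1+2+3+6+7)/5 = 19/5.
E[V | stage 3] = (3+6+12)/3 = 7.
E[V] = (1/2)·(9) + (1/8)·(19/5) + (3/8)·(7) = 38/5.

38/5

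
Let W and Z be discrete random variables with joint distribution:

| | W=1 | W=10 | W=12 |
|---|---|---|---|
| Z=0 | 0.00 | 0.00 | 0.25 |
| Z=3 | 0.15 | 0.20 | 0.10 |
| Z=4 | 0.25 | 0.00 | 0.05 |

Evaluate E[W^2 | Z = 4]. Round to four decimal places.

24.8333

P(Z = 4) = 0.30.
Summing W^2·P(W=x,Z=y) over the conditioning event gives 7.45.
E[W^2 | Z = 4] = (7.45) / (0.30) = 24.8333.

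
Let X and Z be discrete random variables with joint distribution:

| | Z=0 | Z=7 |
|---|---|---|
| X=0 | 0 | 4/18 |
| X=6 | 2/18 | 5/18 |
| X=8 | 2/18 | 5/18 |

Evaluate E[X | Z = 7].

P(Z = 7) = 7/9.
Σ X·P over the event = 0·(4/18) + 6·(5/18) + 8·(5/18) = 35/9.
E[X | Z = 7] = (35/9) / (7/9) = 5.

5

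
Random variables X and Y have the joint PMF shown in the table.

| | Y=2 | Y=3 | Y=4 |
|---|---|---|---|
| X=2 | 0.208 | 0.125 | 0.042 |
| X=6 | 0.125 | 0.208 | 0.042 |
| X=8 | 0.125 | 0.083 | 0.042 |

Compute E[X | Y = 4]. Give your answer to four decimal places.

5.3333

P(Y = 4) = 0.126.
Σ X·P over the event = 2·(0.042) + 6·(0.042) + 8·(0.042) = 0.672.
E[X | Y = 4] = (0.672) / (0.126) = 5.3333.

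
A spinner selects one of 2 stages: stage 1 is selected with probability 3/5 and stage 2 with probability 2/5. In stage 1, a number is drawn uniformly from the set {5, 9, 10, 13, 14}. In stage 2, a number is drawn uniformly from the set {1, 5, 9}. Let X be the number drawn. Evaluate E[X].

E[X | stage 1] = (5+9+10+13+14)/5 = 51/5.
E[X | stage 2] = (1+5+9)/3 = 5.
E[X] = (3/5)·(51/5) + (2/5)·(5) = 203/25.

203/25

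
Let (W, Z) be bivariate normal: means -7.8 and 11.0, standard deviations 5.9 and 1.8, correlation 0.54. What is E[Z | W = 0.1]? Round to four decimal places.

For a bivariate normal, E[Z | W=x] = μ_Z + ρ·(σ_Z/σ_W)·(x − μ_W).
E[Z | W=0.1] = 11.0 + (0.54)·(1.8/5.9)·(0.1 − (-7.8)) = 11.0 + (0.16475)·(7.9) = 12.3015.

12.3015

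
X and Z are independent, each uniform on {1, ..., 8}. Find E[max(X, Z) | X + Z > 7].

P(X + Z > 7) = 43/64.
Summing max(X,Z)·P(x,y) over outcomes with X + Z > 7 gives 147/32.
E[max(X, Z) | X + Z > 7] = (147/32) / (43/64) = 294/43.

294/43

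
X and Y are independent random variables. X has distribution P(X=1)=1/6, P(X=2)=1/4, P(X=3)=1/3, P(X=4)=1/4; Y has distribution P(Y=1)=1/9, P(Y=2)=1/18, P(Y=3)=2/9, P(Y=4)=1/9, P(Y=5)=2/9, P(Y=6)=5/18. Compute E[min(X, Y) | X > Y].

70/39

P(X > Y) = 13/72.
Summing min(X,Y)·P(x,y) over outcomes with X > Y gives 35/108.
E[min(X, Y) | X > Y] = (35/108) / (13/72) = 70/39.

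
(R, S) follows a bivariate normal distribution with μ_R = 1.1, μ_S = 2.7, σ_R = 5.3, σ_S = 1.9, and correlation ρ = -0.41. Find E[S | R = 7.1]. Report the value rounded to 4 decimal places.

For a bivariate normal, E[S | R=x] = μ_S + ρ·(σ_S/σ_R)·(x − μ_R).
E[S | R=7.1] = 2.7 + (-0.41)·(1.9/5.3)·(7.1 − (1.1)) = 2.7 + (-0.14698)·(6) = 1.8181.

1.8181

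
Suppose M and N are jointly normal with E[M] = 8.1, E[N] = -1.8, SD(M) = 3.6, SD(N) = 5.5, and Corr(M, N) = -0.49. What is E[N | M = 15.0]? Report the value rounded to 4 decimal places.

The regression of N on M has slope ρ·σ_N/σ_M and passes through (μ_M, μ_N).
E[N | M=15.0] = -1.8 + (-0.49)·(5.5/3.6)·(15.0 − (8.1)) = -1.8 + (-0.74861)·(6.9) = -6.9654.

-6.9654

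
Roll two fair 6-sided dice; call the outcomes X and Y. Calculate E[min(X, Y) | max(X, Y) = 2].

4/3

Outcomes with max(X, Y) = 2: (1,2), (2,1), (2,2), each with probability 1/36.
E[min(X, Y) | max(X, Y) = 2] = (1 + 1 + 2) / 3 = 4/3.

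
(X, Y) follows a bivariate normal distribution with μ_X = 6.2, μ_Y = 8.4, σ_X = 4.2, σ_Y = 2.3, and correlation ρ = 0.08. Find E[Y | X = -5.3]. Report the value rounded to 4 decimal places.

The regression of Y on X has slope ρ·σ_Y/σ_X and passes through (μ_X, μ_Y).
E[Y | X=-5.3] = 8.4 + (0.08)·(2.3/4.2)·(-5.3 − (6.2)) = 8.4 + (0.04381)·(-11.5) = 7.8962.

7.8962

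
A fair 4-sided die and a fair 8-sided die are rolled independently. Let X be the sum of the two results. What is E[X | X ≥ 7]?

P(X ≥ 7) = 9/16.
Σ over the event: 7·1/8 + 8·1/8 + 9·1/8 + 10·3/32 + 11·1/16 + 12·1/32 = 5.
E[X | X ≥ 7] = (5) / (9/16) = 80/9.

80/9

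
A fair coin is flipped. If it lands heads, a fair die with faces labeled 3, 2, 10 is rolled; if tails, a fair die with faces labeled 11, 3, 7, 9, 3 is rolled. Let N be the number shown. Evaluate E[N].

29/5

E[N | heads] = (3+2+10)/3 = 5.
E[N | tails] = (11+3+7+9+3)/5 = 33/5.
By the law of total expectation,
E[N] = (1/2)·(5) + (1/2)·(33/5) = 29/5.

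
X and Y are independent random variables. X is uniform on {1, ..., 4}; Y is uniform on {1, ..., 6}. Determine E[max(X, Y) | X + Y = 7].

19/4

P(X + Y = 7) = 1/6.
Summing max(X,Y)·P(x,y) over outcomes with X + Y = 7 gives 19/24.
E[max(X, Y) | X + Y = 7] = (19/24) / (1/6) = 19/4.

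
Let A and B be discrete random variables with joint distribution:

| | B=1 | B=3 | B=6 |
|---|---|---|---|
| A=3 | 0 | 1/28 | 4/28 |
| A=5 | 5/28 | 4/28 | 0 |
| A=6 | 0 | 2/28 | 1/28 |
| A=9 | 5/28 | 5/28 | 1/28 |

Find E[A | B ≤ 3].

75/11

P(B ≤ 3) = 11/14.
Σ A·P over the event = 3·(1/28) + 5·(5/28) + 5·(4/28) + 6·(2/28) + 9·(5/28) + 9·(5/28) = 75/14.
E[A | B ≤ 3] = (75/14) / (11/14) = 75/11.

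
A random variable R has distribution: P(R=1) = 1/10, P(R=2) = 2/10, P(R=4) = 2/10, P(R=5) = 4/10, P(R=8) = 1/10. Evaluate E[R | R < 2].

P(R < 2) = 1/10.
Σ over the event: 1·1/10 = 1/10.
E[R | R < 2] = (1/10) / (1/10) = 1.

1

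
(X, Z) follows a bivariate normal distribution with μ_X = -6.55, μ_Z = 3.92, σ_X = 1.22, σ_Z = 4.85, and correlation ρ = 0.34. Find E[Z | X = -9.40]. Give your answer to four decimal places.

E[Z | X=x] = μ_Z + ρ(σ_Z/σ_X)(x − μ_X) for jointly normal variables.
E[Z | X=-9.40] = 3.92 + (0.34)·(4.85/1.22)·(-9.40 − (-6.55)) = 3.92 + (1.35164)·(-2.85) = 0.0678.

0.0678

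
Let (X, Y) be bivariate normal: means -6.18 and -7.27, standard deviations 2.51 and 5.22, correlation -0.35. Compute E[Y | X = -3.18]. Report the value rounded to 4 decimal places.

-9.4537

E[Y | X=x] = μ_Y + ρ(σ_Y/σ_X)(x − μ_X) for jointly normal variables.
E[Y | X=-3.18] = -7.27 + (-0.35)·(5.22/2.51)·(-3.18 − (-6.18)) = -7.27 + (-0.72789)·(3) = -9.4537.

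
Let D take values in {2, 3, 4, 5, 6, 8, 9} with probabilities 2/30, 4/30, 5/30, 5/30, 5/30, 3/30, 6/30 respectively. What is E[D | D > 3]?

P(D > 3) = 4/5.
Σ over the event: 4·1/6 + 5·1/6 + 6·1/6 + 8·1/10 + 9·1/5 = 51/10.
E[D | D > 3] = (51/10) / (4/5) = 51/8.

51/8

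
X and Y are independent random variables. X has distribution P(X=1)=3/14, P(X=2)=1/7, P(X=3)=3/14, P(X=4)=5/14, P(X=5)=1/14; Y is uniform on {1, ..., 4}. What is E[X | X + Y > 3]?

P(X + Y > 3) = 6/7.
Summing X·P(x,y) over outcomes with X + Y > 3 gives 11/4.
E[X | X + Y > 3] = (11/4) / (6/7) = 77/24.

77/24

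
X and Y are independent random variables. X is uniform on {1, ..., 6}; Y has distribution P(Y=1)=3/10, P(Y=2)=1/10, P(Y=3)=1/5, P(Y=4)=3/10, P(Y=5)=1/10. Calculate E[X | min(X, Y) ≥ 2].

4

P(min(X, Y) ≥ 2) = 7/12.
Summing X·P(x,y) over outcomes with min(X, Y) ≥ 2 gives 7/3.
E[X | min(X, Y) ≥ 2] = (7/3) / (7/12) = 4.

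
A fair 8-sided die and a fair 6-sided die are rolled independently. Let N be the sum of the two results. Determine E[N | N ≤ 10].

132/19

P(N ≤ 10) = 19/24.
E[N | N ≤ 10] = (11/2) / (19/24) = 132/19.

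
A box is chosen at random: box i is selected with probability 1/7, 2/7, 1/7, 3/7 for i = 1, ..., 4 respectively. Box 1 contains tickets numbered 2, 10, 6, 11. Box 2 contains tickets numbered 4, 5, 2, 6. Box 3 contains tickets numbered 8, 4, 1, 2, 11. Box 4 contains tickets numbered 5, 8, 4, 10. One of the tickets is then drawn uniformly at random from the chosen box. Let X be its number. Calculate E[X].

206/35

E[X | box 1] = (2+10+6+11)/4 = 29/4.
E[X | box 2] = (4+5+2+6)/4 = 17/4.
E[X | box 3] = (8+4+1+2+11)/5 = 26/5.
E[X | box 4] = (5+8+4+10)/4 = 27/4.
By the law of total expectation,
E[X] = (1/7)·(29/4) + (2/7)·(17/4) + (1/7)·(26/5) + (3/7)·(27/4) = 206/35.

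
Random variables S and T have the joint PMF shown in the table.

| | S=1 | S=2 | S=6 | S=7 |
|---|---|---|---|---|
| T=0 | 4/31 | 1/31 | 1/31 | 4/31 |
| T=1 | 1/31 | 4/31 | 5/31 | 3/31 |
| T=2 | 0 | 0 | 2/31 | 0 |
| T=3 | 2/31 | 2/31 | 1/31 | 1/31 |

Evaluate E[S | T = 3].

19/6

P(T = 3) = 6/31.
Σ S·P over the event = 1·(2/31) + 2·(2/31) + 6·(1/31) + 7·(1/31) = 19/31.
E[S | T = 3] = (19/31) / (6/31) = 19/6.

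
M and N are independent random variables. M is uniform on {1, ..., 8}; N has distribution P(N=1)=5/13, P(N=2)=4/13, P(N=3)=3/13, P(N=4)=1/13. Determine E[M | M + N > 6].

P(M + N > 6) = 1/2.
Summing M·P(x,y) over outcomes with M + N > 6 gives 83/26.
E[M | M + N > 6] = (83/26) / (1/2) = 83/13.

83/13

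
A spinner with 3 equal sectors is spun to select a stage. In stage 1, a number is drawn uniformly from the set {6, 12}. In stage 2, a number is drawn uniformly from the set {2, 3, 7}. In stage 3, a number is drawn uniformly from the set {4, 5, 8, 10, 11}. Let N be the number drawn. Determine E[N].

103/15

E[N | stage 1] = (6+12)/2 = 9.
E[N | stage 2] = (2+3+7)/3 = 4.
E[N | stage 3] = (4+5+8+10+11)/5 = 38/5.
By the law of total expectation,
E[N] = (1/3)·(9) + (1/3)·(4) + (1/3)·(38/5) = 103/15.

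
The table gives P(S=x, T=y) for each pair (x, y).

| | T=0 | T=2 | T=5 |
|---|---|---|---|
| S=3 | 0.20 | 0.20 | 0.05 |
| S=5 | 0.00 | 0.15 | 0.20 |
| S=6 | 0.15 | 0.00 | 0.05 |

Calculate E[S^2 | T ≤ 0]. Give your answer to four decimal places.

20.5714

P(T ≤ 0) = 0.35.
Σ S^2·P over the event = 9·(0.20) + 36·(0.15) = 7.20.
E[S^2 | T ≤ 0] = (7.20) / (0.35) = 20.5714.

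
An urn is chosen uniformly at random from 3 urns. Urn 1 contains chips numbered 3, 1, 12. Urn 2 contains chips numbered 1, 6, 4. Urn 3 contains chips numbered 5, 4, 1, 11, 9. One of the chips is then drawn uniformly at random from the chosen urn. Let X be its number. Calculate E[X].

5

E[X | urn 1] = (3+1+12)/3 = 16/3.
E[X | urn 2] = (1+6+4)/3 = 11/3.
E[X | urn 3] = (5+4+1+11+9)/5 = 6.
By the law of total expectation,
E[X] = (1/3)·(16/3) + (1/3)·(11/3) + (1/3)·(6) = 5.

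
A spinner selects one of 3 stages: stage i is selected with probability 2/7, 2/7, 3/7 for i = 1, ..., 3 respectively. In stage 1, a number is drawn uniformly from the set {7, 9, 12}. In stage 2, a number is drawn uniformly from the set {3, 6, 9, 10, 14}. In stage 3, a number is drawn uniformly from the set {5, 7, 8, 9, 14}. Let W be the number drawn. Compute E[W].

E[W | stage 1] = (7+9+12)/3 = 28/3.
E[W | stage 2] = (3+6+9+10+14)/5 = 42/5.
E[W | stage 3] = (5+7+8+9+14)/5 = 43/5.
By the law of total expectation,
E[W] = (2/7)·(28/3) + (2/7)·(42/5) + (3/7)·(43/5) = 919/105.

919/105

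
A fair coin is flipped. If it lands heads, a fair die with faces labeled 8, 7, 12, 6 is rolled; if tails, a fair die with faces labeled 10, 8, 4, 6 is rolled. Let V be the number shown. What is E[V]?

E[V | heads] = (8+7+12+6)/4 = 33/4.
E[V | tails] = (10+8+4+6)/4 = 7.
E[V] = (1/2)·(33/4) + (1/2)·(7) = 61/8.

61/8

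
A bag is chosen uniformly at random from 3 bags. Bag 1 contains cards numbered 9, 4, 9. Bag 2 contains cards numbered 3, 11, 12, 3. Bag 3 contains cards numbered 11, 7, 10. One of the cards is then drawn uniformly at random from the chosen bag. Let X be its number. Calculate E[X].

E[X | bag 1] = (9+4+9)/3 = 22/3.
E[X | bag 2] = (3+11+12+3)/4 = 29/4.
E[X | bag 3] = (11+7+10)/3 = 28/3.
By the law of total expectation,
E[X] = (1/3)·(22/3) + (1/3)·(29/4) + (1/3)·(28/3) = 287/36.

287/36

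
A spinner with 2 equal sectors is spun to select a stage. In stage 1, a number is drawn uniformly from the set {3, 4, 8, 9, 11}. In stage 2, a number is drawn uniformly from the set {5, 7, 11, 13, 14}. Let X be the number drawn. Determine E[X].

E[X | stage 1] = (3+4+8+9+11)/5 = 7.
E[X | stage 2] = (5+7+11+13+14)/5 = 10.
By the law of total expectation,
E[X] = (1/2)·(7) + (1/2)·(10) = 17/2.

17/2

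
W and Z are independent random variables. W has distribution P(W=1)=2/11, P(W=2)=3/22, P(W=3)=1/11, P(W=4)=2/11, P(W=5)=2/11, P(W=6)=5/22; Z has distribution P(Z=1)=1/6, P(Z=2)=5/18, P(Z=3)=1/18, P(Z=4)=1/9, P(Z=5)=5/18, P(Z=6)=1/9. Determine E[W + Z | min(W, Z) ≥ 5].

P(min(W, Z) ≥ 5) = 7/44.
Summing (W+Z)·P(x,y) over outcomes with min(W, Z) ≥ 5 gives 683/396.
E[W + Z | min(W, Z) ≥ 5] = (683/396) / (7/44) = 683/63.

683/63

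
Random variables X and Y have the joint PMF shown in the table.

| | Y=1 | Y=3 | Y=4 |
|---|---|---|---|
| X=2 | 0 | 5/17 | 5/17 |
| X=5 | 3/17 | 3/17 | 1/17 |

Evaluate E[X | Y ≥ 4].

5/2

P(Y ≥ 4) = 6/17.
Summing X·P(X=x,Y=y) over the conditioning event gives 15/17.
E[X | Y ≥ 4] = (15/17) / (6/17) = 5/2.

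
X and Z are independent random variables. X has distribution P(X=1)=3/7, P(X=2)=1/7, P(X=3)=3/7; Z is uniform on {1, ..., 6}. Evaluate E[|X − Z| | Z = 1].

P(Z = 1) = 1/6.
Summing |X−Z|·P(x,y) over outcomes with Z = 1 gives 1/6.
E[|X − Z| | Z = 1] = (1/6) / (1/6) = 1.

1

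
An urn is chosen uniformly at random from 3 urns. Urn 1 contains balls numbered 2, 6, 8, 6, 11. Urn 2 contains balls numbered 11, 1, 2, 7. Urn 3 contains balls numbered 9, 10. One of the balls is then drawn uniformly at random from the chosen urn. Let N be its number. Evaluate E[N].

E[N | urn 1] = (2+6+8+6+11)/5 = 33/5.
E[N | urn 2] = (11+1+2+7)/4 = 21/4.
E[N | urn 3] = (9+10)/2 = 19/2.
By the law of total expectation,
E[N] = (1/3)·(33/5) + (1/3)·(21/4) + (1/3)·(19/2) = 427/60.

427/60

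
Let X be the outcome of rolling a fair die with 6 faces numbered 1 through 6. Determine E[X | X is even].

4

Given X is even, X is equally likely to be any of {2, 4, 6}.
E[X | X is even] = (2 + 4 + 6) / 3 = 4.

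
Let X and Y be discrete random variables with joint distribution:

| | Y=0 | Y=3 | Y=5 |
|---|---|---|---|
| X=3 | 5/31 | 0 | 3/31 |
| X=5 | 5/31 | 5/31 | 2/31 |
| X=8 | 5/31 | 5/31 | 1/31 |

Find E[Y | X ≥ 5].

45/23

P(X ≥ 5) = 23/31.
Summing Y·P(X=x,Y=y) over the conditioning event gives 45/31.
E[Y | X ≥ 5] = (45/31) / (23/31) = 45/23.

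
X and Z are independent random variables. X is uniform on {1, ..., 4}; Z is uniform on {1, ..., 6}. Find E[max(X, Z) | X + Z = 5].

P(X + Z = 5) = 1/6.
Summing max(X,Z)·P(x,y) over outcomes with X + Z = 5 gives 7/12.
E[max(X, Z) | X + Z = 5] = (7/12) / (1/6) = 7/2.

7/2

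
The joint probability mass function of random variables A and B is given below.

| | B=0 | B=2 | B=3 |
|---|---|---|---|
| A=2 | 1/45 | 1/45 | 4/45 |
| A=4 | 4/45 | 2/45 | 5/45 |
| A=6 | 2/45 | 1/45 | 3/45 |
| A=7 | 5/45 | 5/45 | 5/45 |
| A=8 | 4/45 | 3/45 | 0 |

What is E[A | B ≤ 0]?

P(B ≤ 0) = 16/45.
Σ A·P over the event = 2·(1/45) + 4·(4/45) + 6·(2/45) + 7·(5/45) + 8·(4/45) = 97/45.
E[A | B ≤ 0] = (97/45) / (16/45) = 97/16.

97/16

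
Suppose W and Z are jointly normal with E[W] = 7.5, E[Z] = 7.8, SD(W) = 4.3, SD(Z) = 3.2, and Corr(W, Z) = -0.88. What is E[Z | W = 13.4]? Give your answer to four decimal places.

The regression of Z on W has slope ρ·σ_Z/σ_W and passes through (μ_W, μ_Z).
E[Z | W=13.4] = 7.8 + (-0.88)·(3.2/4.3)·(13.4 − (7.5)) = 7.8 + (-0.65488)·(5.9) = 3.9362.

3.9362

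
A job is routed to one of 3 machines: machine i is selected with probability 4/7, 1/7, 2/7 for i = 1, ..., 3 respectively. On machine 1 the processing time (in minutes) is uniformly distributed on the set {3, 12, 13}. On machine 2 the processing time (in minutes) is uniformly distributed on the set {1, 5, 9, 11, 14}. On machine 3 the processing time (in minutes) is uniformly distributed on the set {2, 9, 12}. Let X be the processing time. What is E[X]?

E[X | machine 1] = (3+12+13)/3 = 28/3.
E[X | machine 2] = (1+5+9+11+14)/5 = 8.
E[X | machine 3] = (2+9+12)/3 = 23/3.
E[X] = (4/7)·(28/3) + (1/7)·(8) + (2/7)·(23/3) = 26/3.

26/3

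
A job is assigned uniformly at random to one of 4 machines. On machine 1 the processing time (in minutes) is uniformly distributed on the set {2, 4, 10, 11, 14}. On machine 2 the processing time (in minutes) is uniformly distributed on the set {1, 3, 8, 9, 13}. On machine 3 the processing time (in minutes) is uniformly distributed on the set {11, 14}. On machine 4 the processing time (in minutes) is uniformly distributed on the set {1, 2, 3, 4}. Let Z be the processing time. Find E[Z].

15/2

E[Z | machine 1] = (2+4+10+11+14)/5 = 41/5.
E[Z | machine 2] = (1+3+8+9+13)/5 = 34/5.
E[Z | machine 3] = (11+14)/2 = 25/2.
E[Z | machine 4] = (1+2+3+4)/4 = 5/2.
E[Z] = (1/4)·(41/5) + (1/4)·(34/5) + (1/4)·(25/2) + (1/4)·(5/2) = 15/2.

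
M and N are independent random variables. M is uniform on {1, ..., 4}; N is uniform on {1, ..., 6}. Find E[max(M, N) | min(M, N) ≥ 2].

64/15

P(min(M, N) ≥ 2) = 5/8.
Summing max(M,N)·P(x,y) over outcomes with min(M, N) ≥ 2 gives 8/3.
E[max(M, N) | min(M, N) ≥ 2] = (8/3) / (5/8) = 64/15.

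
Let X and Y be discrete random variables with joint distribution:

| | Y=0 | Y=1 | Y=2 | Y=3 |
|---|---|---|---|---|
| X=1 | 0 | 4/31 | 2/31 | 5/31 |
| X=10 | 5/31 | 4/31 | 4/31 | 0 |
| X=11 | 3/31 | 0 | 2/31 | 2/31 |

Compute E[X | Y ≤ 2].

P(Y ≤ 2) = 24/31.
Σ X·P over the event = 1·(4/31) + 1·(2/31) + 10·(5/31) + 10·(4/31) + 10·(4/31) + 11·(3/31) + 11·(2/31) = 191/31.
E[X | Y ≤ 2] = (191/31) / (24/31) = 191/24.

191/24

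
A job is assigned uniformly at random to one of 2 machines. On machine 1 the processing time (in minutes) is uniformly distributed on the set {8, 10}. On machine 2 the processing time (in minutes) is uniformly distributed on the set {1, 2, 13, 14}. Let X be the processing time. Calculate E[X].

33/4

E[X | machine 1] = (8+10)/2 = 9.
E[X | machine 2] = (1+2+13+14)/4 = 15/2.
By the law of total expectation,
E[X] = (1/2)·(9) + (1/2)·(15/2) = 33/4.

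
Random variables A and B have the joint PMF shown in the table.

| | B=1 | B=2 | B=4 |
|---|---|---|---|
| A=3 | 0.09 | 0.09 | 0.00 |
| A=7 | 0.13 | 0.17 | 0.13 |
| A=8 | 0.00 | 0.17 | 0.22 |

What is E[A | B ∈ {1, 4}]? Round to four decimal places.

6.7544

P(B ∈ {1, 4}) = 0.57.
Σ A·P over the event = 3·(0.09) + 7·(0.13) + 7·(0.13) + 8·(0.22) = 3.85.
E[A | B ∈ {1, 4}] = (3.85) / (0.57) = 6.7544.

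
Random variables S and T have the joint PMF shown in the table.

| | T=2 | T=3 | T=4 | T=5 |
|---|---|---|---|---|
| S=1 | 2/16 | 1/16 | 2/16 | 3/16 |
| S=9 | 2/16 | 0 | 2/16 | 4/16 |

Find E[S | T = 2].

5

P(T = 2) = 1/4.
Σ S·P over the event = 1·(2/16) + 9·(2/16) = 5/4.
E[S | T = 2] = (5/4) / (1/4) = 5.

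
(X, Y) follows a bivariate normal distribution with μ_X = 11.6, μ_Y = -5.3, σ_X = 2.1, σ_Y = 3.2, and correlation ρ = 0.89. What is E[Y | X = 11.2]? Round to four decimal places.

The regression of Y on X has slope ρ·σ_Y/σ_X and passes through (μ_X, μ_Y).
E[Y | X=11.2] = -5.3 + (0.89)·(3.2/2.1)·(11.2 − (11.6)) = -5.3 + (1.3562)·(-0.4) = -5.8425.

-5.8425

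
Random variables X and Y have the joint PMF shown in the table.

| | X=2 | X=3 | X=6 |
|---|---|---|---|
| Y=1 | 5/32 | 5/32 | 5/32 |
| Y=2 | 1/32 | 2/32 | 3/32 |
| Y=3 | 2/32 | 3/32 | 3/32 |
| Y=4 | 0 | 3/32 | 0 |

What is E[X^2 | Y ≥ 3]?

170/11

P(Y ≥ 3) = 11/32.
Σ X^2·P over the event = 4·(2/32) + 9·(3/32) + 9·(3/32) + 36·(3/32) = 85/16.
E[X^2 | Y ≥ 3] = (85/16) / (11/32) = 170/11.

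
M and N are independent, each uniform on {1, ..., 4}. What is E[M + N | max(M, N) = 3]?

P(max(M, N) = 3) = 5/16.
Summing (M+N)·P(x,y) over outcomes with max(M, N) = 3 gives 3/2.
E[M + N | max(M, N) = 3] = (3/2) / (5/16) = 24/5.

24/5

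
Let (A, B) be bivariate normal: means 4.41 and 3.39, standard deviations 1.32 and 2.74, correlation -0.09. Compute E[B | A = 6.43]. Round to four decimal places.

E[B | A=x] = μ_B + ρ(σ_B/σ_A)(x − μ_A) for jointly normal variables.
E[B | A=6.43] = 3.39 + (-0.09)·(2.74/1.32)·(6.43 − (4.41)) = 3.39 + (-0.18682)·(2.02) = 3.0126.

3.0126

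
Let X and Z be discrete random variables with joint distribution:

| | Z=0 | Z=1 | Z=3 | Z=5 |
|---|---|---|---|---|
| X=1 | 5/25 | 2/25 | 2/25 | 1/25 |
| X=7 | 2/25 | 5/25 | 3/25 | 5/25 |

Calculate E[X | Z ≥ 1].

16/3

P(Z ≥ 1) = 18/25.
Σ X·P over the event = 1·(2/25) + 1·(2/25) + 1·(1/25) + 7·(5/25) + 7·(3/25) + 7·(5/25) = 96/25.
E[X | Z ≥ 1] = (96/25) / (18/25) = 16/3.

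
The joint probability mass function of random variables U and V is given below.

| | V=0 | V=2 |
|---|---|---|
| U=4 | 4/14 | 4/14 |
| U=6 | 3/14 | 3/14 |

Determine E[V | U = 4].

1

P(U = 4) = 4/7.
Σ V·P over the event = 0·(4/14) + 2·(4/14) = 4/7.
E[V | U = 4] = (4/7) / (4/7) = 1.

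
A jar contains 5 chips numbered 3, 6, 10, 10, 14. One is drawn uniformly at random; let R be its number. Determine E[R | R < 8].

P(R < 8) = 2/5.
Σ over the event: 3·1/5 + 6·1/5 = 9/5.
E[R | R < 8] = (9/5) / (2/5) = 9/2.

9/2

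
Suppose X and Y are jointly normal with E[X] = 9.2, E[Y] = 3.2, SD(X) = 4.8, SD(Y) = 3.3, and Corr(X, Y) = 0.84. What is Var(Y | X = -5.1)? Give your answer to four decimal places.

3.2060

Var(Y | X=x) = (1 − ρ²)·σ_Y².
Var(Y | X=-5.1) = (3.3)²·(1 − (0.84)²) = 10.89·0.2944 = 3.2060.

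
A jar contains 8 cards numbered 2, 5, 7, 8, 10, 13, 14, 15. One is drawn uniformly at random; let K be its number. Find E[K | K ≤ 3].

2

P(K ≤ 3) = 1/8.
Σ over the event: 2·1/8 = 1/4.
E[K | K ≤ 3] = (1/4) / (1/8) = 2.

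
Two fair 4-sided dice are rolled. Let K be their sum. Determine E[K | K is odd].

P(K is odd) = 1/2.
Σ over the event: 3·1/8 + 5·1/4 + 7·1/8 = 5/2.
E[K | K is odd] = (5/2) / (1/2) = 5.

5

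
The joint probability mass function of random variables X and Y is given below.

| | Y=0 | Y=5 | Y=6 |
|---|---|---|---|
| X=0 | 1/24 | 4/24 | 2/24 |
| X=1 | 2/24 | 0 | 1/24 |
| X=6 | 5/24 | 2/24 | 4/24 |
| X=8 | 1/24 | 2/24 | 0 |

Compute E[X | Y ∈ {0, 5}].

4

P(Y ∈ {0, 5}) = 17/24.
Σ X·P over the event = 0·(1/24) + 0·(4/24) + 1·(2/24) + 6·(5/24) + 6·(2/24) + 8·(1/24) + 8·(2/24) = 17/6.
E[X | Y ∈ {0, 5}] = (17/6) / (17/24) = 4.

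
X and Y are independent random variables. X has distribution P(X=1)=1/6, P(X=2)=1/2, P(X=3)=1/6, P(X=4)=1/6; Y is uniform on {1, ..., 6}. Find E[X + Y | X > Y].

P(X > Y) = 2/9.
Summing (X+Y)·P(x,y) over outcomes with X > Y gives 1.
E[X + Y | X > Y] = (1) / (2/9) = 9/2.

9/2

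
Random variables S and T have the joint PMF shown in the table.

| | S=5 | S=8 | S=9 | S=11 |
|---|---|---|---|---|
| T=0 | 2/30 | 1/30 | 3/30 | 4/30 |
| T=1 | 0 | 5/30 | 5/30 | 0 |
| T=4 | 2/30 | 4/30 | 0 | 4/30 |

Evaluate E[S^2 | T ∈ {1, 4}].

P(T ∈ {1, 4}) = 2/3.
Σ S^2·P over the event = 25·(2/30) + 64·(5/30) + 64·(4/30) + 81·(5/30) + 121·(4/30) = 101/2.
E[S^2 | T ∈ {1, 4}] = (101/2) / (2/3) = 303/4.

303/4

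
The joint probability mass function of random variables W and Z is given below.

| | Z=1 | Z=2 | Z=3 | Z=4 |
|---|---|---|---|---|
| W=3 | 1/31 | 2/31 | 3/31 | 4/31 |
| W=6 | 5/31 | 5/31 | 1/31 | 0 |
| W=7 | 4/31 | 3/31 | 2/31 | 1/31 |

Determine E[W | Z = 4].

19/5

P(Z = 4) = 5/31.
Σ W·P over the event = 3·(4/31) + 7·(1/31) = 19/31.
E[W | Z = 4] = (19/31) / (5/31) = 19/5.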